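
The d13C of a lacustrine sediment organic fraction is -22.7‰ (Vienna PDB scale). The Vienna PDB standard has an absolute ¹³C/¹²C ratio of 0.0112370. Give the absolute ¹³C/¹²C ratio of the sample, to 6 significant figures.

0.0109819

R_sample = R_standard × (d13C/1000 + 1)
R_sample = 0.0112370 × (-22.7/1000 + 1) = 0.0112370 × 0.977300
R_sample = 0.0109819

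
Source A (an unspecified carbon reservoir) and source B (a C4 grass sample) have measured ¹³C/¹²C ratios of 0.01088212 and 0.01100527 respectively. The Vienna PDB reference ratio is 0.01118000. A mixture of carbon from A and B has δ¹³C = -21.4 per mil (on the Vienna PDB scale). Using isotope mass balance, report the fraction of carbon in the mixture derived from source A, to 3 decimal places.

0.524

δ_A = (0.01088212/0.01118000 − 1)×1000 = (0.973356 − 1)×1000 = -26.644 per mil
δ_B = (0.01100527/0.01118000 − 1)×1000 = (0.984371 − 1)×1000 = -15.629 per mil
f_A = (δ_mix − δ_B)/(δ_A − δ_B) = (-21.4 − (-15.629))/(-26.644 − (-15.629))
f_A = -5.771 / -11.015 = 0.5239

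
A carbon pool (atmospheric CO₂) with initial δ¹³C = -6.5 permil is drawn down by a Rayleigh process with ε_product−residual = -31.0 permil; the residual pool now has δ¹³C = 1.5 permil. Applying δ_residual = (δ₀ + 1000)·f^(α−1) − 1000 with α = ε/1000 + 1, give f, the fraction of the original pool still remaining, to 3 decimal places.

α − 1 = ε/1000 = -0.0310
(δ_res + 1000)/(δ₀ + 1000) = (1.5 + 1000)/(-6.5 + 1000) = 1001.5/993.5 = 1.008052
f = 1.008052^(1/-0.0310) = exp(ln(1.008052)/-0.0310) = exp(0.00802/-0.0310)
f = exp(-0.2587) = 0.7720

0.772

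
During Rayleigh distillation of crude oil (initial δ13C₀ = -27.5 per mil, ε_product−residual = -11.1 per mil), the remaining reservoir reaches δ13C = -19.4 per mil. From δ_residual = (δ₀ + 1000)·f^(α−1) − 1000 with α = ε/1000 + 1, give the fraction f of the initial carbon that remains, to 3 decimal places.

α − 1 = ε/1000 = -0.0111
(δ_res + 1000)/(δ₀ + 1000) = (-19.4 + 1000)/(-27.5 + 1000) = 980.6/972.5 = 1.008329
f = 1.008329^(1/-0.0111) = exp(ln(1.008329)/-0.0111) = exp(0.00829/-0.0111)
f = exp(-0.7473) = 0.4737

0.474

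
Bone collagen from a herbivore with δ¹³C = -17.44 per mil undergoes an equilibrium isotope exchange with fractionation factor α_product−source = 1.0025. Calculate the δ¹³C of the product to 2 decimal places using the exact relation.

δ_product = (δ_source + 1000)·α − 1000
δ_product = (-17.44 + 1000) × 1.0025 − 1000
δ_product = 985.016 − 1000 = -14.984 per mil

-14.98 per mil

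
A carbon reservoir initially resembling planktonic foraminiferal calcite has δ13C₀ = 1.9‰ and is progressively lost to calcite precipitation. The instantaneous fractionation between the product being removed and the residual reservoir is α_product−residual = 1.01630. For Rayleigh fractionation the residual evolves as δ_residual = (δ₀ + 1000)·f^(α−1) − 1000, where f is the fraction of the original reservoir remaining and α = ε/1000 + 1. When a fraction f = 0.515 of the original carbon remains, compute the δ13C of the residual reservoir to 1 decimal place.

-8.9‰

Rayleigh residual: δ_res = (δ₀ + 1000)·f^(α−1) − 1000
α − 1 = 0.01630
f^(α−1) = 0.515^(0.01630) = 0.989242
δ_res = (1.9 + 1000) × 0.989242 − 1000 = 991.121 − 1000 = -8.88‰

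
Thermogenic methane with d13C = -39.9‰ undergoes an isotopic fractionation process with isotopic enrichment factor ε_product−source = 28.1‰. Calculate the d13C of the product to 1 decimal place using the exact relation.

-12.9‰

Exactly, δ_product = (δ_source + 1000)·(ε/1000 + 1) − 1000.
δ_product = (-39.9 + 1000) × (28.1/1000 + 1) − 1000
δ_product = -12.92‰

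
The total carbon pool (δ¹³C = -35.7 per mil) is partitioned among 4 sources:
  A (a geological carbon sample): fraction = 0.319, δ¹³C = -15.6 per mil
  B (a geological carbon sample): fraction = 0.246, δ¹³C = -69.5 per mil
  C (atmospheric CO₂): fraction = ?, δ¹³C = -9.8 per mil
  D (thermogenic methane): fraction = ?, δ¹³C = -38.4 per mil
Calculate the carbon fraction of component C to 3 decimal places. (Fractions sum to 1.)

Let f_C and f_D be the unknown fractions; fractions sum to 1 so f_C + f_D = 0.435.
Mass balance: Σ fᵢ·δᵢ = δ_bulk ⇒ f_C·(-9.8) + f_D·(-38.4) = -35.7 − (-22.073) = -13.627
Substitute f_D = 0.435 − f_C:
f_C·(-9.8 − -38.4) = -13.627 − 0.435×(-38.4) = 3.077
f_C = 3.077 / 28.6 = 0.1076

0.108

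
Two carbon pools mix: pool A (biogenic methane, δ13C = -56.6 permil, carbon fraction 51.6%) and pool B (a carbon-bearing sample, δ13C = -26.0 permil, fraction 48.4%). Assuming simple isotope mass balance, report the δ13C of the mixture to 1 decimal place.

δ_mix = f_A·δ_A + f_B·δ_B
δ_mix = 0.516 × (-56.6) + 0.484 × (-26.0)
δ_mix = -29.21 + -12.58 = -41.79 permil

-41.8 permil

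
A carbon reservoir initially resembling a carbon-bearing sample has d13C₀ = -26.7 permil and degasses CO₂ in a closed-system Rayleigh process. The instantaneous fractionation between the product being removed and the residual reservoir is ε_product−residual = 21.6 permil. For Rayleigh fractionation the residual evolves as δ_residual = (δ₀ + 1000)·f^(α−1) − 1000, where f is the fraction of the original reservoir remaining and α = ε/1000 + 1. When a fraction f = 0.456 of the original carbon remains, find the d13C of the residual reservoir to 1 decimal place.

-43.1 permil

Rayleigh residual: δ_res = (δ₀ + 1000)·f^(α−1) − 1000
α = ε/1000 + 1 = 1.02160, so α − 1 = 0.02160
f^(α−1) = 0.456^(0.02160) = 0.983181
δ_res = (-26.7 + 1000) × 0.983181 − 1000 = 956.930 − 1000 = -43.07 permil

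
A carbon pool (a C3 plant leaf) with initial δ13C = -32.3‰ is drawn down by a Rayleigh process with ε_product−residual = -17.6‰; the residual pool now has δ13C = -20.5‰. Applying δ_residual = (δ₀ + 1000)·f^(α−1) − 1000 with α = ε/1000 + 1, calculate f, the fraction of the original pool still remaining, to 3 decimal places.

0.502

α − 1 = ε/1000 = -0.0176
(δ_res + 1000)/(δ₀ + 1000) = (-20.5 + 1000)/(-32.3 + 1000) = 979.5/967.7 = 1.012194
f = 1.012194^(1/-0.0176) = exp(ln(1.012194)/-0.0176) = exp(0.01212/-0.0176)
f = exp(-0.6886) = 0.5023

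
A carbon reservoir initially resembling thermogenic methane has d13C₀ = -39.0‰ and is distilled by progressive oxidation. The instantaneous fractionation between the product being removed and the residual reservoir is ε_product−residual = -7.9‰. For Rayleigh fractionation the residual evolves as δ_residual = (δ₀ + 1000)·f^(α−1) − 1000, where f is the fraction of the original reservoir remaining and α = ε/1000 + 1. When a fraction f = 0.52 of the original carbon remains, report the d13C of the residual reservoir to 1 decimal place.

Rayleigh residual: δ_res = (δ₀ + 1000)·f^(α−1) − 1000
α = ε/1000 + 1 = 0.99210, so α − 1 = -0.00790
f^(α−1) = 0.52^(-0.00790) = 1.005179
δ_res = (-39.0 + 1000) × 1.005179 − 1000 = 965.977 − 1000 = -34.02‰

-34.0‰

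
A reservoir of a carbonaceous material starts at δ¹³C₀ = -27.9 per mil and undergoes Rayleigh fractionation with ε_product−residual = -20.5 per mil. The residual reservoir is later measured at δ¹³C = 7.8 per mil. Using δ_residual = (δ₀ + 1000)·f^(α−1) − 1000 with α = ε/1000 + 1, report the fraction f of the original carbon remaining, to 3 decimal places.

0.172

α − 1 = ε/1000 = -0.0205
(δ_res + 1000)/(δ₀ + 1000) = (7.8 + 1000)/(-27.9 + 1000) = 1007.8/972.1 = 1.036725
f = 1.036725^(1/-0.0205) = exp(ln(1.036725)/-0.0205) = exp(0.03607/-0.0205)
f = exp(-1.7593) = 0.1722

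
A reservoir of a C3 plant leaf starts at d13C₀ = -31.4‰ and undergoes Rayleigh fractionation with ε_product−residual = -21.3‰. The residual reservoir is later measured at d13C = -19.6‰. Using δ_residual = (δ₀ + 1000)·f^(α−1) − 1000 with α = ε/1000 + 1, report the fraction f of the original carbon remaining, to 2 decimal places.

0.57

α − 1 = ε/1000 = -0.0213
(δ_res + 1000)/(δ₀ + 1000) = (-19.6 + 1000)/(-31.4 + 1000) = 980.4/968.6 = 1.012183
f = 1.012183^(1/-0.0213) = exp(ln(1.012183)/-0.0213) = exp(0.01211/-0.0213)
f = exp(-0.5685) = 0.5664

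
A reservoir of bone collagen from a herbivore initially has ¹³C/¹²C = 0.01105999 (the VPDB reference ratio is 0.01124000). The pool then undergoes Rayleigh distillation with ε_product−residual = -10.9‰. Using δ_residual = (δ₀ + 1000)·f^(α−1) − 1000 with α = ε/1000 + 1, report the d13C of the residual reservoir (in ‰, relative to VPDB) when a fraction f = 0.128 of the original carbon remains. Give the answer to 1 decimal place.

6.3‰

δ₀ = (0.01105999/0.01124000 − 1)×1000 = (0.983985 − 1)×1000 = -16.015‰
α − 1 = ε/1000 = -0.0109
f^(α−1) = 0.128^(-0.0109) = 1.022660
δ_res = (-16.015 + 1000) × 1.022660 − 1000 = 1006.282 − 1000 = 6.28‰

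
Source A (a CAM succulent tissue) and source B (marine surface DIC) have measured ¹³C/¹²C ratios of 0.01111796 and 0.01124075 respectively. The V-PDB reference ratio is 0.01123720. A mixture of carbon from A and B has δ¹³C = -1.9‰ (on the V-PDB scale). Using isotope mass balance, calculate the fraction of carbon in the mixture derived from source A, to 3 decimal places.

δ_A = (0.01111796/0.01123720 − 1)×1000 = (0.989389 − 1)×1000 = -10.611‰
δ_B = (0.01124075/0.01123720 − 1)×1000 = (1.000316 − 1)×1000 = 0.316‰
f_A = (δ_mix − δ_B)/(δ_A − δ_B) = (-1.9 − (0.316))/(-10.611 − (0.316))
f_A = -2.216 / -10.927 = 0.2028

0.203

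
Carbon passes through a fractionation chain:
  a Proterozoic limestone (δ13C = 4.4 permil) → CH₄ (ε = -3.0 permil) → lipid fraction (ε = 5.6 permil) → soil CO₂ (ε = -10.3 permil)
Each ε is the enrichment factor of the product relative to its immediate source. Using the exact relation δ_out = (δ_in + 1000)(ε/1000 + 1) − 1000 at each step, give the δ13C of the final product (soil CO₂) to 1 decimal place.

step 1: δ = (4.40 + 1000)·(-3.0/1000 + 1) − 1000 = 1.39 permil
step 2: δ = (1.39 + 1000)·(5.6/1000 + 1) − 1000 = 6.99 permil
step 3: δ = (6.99 + 1000)·(-10.3/1000 + 1) − 1000 = -3.38 permil

-3.4 permil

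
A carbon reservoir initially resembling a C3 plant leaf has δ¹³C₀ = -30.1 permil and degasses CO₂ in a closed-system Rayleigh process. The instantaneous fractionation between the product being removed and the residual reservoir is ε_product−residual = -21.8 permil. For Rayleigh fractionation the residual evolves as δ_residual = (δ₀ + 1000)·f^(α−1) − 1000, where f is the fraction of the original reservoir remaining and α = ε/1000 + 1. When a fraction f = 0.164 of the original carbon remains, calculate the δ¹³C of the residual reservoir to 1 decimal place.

Rayleigh residual: δ_res = (δ₀ + 1000)·f^(α−1) − 1000
α = ε/1000 + 1 = 0.97820, so α − 1 = -0.02180
f^(α−1) = 0.164^(-0.02180) = 1.040199
δ_res = (-30.1 + 1000) × 1.040199 − 1000 = 1008.889 − 1000 = 8.89 permil

8.9 permil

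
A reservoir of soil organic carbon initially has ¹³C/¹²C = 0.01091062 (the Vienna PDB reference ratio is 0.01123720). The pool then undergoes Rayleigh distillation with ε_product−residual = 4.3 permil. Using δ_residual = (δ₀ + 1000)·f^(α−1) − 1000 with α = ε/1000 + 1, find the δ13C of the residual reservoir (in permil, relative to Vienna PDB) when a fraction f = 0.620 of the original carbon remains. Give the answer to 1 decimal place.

-31.1 permil

δ₀ = (0.01091062/0.01123720 − 1)×1000 = (0.970938 − 1)×1000 = -29.062 permil
α − 1 = ε/1000 = 0.0043
f^(α−1) = 0.620^(0.0043) = 0.997947
δ_res = (-29.062 + 1000) × 0.997947 − 1000 = 968.944 − 1000 = -31.06 permil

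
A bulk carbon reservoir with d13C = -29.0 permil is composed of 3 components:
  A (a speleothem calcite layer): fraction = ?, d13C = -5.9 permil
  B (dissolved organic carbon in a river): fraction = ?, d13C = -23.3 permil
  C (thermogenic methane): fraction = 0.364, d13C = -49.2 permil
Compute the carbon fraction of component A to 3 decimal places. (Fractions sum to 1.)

0.214

Let f_A and f_B be the unknown fractions; fractions sum to 1 so f_A + f_B = 0.636.
Mass balance: Σ fᵢ·δᵢ = δ_bulk ⇒ f_A·(-5.9) + f_B·(-23.3) = -29.0 − (-17.909) = -11.091
Substitute f_B = 0.636 − f_A:
f_A·(-5.9 − -23.3) = -11.091 − 0.636×(-23.3) = 3.728
f_A = 3.728 / 17.4 = 0.2142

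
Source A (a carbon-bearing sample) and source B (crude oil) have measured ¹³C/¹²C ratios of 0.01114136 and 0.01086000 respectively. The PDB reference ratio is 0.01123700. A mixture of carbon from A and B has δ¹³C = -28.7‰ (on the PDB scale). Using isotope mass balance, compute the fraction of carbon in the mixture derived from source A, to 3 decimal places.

δ_A = (0.01114136/0.01123700 − 1)×1000 = (0.991489 − 1)×1000 = -8.511‰
δ_B = (0.01086000/0.01123700 − 1)×1000 = (0.966450 − 1)×1000 = -33.550‰
f_A = (δ_mix − δ_B)/(δ_A − δ_B) = (-28.7 − (-33.550))/(-8.511 − (-33.550))
f_A = 4.850 / 25.039 = 0.1937

0.194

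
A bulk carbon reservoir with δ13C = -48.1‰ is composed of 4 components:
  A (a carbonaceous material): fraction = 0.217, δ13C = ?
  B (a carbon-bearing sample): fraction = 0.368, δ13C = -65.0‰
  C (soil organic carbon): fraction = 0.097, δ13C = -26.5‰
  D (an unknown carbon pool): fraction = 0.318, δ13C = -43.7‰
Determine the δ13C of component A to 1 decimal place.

Isotope mass balance: δ_bulk = Σ fᵢ·δᵢ.
-48.1 = 0.217×δ_A + 0.368×(-65.0) + 0.097×(-26.5) + 0.318×(-43.7)
0.217·δ_A = -48.1 − (-40.387) = -7.713
δ_A = -7.713 / 0.217 = -35.54‰

-35.5‰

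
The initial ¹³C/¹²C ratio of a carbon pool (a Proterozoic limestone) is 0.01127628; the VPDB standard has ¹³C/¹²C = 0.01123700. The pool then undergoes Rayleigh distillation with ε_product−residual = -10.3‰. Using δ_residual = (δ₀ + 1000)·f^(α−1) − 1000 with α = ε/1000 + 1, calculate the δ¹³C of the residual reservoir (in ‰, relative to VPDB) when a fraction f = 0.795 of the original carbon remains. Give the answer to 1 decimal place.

5.9‰

δ₀ = (0.01127628/0.01123700 − 1)×1000 = (1.003496 − 1)×1000 = 3.496‰
α − 1 = ε/1000 = -0.0103
f^(α−1) = 0.795^(-0.0103) = 1.002366
δ_res = (3.496 + 1000) × 1.002366 − 1000 = 1005.870 − 1000 = 5.87‰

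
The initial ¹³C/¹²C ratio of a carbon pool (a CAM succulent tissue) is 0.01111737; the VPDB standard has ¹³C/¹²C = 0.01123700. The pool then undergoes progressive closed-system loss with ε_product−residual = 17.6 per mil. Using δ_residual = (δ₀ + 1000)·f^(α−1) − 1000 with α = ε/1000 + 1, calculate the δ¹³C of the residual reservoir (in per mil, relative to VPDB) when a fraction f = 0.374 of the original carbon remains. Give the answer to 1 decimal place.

-27.6 per mil

δ₀ = (0.01111737/0.01123700 − 1)×1000 = (0.989354 − 1)×1000 = -10.646 per mil
α − 1 = ε/1000 = 0.0176
f^(α−1) = 0.374^(0.0176) = 0.982839
δ_res = (-10.646 + 1000) × 0.982839 − 1000 = 972.376 − 1000 = -27.62 per mil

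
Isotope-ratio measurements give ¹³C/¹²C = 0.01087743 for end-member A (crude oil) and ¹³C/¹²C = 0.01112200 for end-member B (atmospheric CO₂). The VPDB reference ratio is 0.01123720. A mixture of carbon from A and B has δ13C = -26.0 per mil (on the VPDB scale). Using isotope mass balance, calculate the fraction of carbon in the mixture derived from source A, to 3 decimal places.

δ_A = (0.01087743/0.01123720 − 1)×1000 = (0.967984 − 1)×1000 = -32.016 per mil
δ_B = (0.01112200/0.01123720 − 1)×1000 = (0.989748 − 1)×1000 = -10.252 per mil
f_A = (δ_mix − δ_B)/(δ_A − δ_B) = (-26.0 − (-10.252))/(-32.016 − (-10.252))
f_A = -15.748 / -21.764 = 0.7236

0.724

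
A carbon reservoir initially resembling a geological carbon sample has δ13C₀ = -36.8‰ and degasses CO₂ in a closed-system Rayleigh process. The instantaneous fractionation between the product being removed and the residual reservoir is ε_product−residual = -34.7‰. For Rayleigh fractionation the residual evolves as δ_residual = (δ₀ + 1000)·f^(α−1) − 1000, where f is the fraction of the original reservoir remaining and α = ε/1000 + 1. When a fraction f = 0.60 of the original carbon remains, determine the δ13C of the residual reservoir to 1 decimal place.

Rayleigh residual: δ_res = (δ₀ + 1000)·f^(α−1) − 1000
α = ε/1000 + 1 = 0.96530, so α − 1 = -0.03470
f^(α−1) = 0.60^(-0.03470) = 1.017884
δ_res = (-36.8 + 1000) × 1.017884 − 1000 = 980.426 − 1000 = -19.57‰

-19.6‰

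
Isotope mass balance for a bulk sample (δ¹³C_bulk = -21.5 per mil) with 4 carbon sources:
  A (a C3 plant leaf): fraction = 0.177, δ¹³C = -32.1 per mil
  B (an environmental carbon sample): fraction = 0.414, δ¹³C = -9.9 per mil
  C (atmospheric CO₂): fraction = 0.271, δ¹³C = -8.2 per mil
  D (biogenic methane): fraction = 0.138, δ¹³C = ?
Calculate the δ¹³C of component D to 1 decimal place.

Isotope mass balance: δ_bulk = Σ fᵢ·δᵢ.
-21.5 = 0.177×(-32.1) + 0.414×(-9.9) + 0.271×(-8.2) + 0.138×δ_D
0.138·δ_D = -21.5 − (-12.003) = -9.497
δ_D = -9.497 / 0.138 = -68.82 per mil

-68.8 per mil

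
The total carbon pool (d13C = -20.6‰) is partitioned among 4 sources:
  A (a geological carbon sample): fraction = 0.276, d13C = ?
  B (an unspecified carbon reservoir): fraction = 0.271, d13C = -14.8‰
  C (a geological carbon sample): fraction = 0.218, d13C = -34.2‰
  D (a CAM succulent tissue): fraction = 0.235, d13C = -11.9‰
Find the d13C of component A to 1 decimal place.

-23.0‰

Isotope mass balance: δ_bulk = Σ fᵢ·δᵢ.
-20.6 = 0.276×δ_A + 0.271×(-14.8) + 0.218×(-34.2) + 0.235×(-11.9)
0.276·δ_A = -20.6 − (-14.263) = -6.337
δ_A = -6.337 / 0.276 = -22.96‰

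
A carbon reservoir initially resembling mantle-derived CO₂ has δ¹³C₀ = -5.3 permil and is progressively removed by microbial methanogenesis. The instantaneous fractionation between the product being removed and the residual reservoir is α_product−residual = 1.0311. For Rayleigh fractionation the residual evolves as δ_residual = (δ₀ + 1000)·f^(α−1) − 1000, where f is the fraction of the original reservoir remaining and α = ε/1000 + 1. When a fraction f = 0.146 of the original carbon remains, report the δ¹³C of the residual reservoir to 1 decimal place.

-63.1 permil

Rayleigh residual: δ_res = (δ₀ + 1000)·f^(α−1) − 1000
α − 1 = 0.03110
f^(α−1) = 0.146^(0.03110) = 0.941914
δ_res = (-5.3 + 1000) × 0.941914 − 1000 = 936.922 − 1000 = -63.08 permil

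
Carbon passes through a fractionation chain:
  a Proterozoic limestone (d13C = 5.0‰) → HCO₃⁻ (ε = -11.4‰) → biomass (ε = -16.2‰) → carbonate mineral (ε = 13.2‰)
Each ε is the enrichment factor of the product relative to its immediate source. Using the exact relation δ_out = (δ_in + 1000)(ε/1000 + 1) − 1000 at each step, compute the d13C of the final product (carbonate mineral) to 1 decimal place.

-9.7‰

step 1: δ = (5.00 + 1000)·(-11.4/1000 + 1) − 1000 = -6.46‰
step 2: δ = (-6.46 + 1000)·(-16.2/1000 + 1) − 1000 = -22.55‰
step 3: δ = (-22.55 + 1000)·(13.2/1000 + 1) − 1000 = -9.65‰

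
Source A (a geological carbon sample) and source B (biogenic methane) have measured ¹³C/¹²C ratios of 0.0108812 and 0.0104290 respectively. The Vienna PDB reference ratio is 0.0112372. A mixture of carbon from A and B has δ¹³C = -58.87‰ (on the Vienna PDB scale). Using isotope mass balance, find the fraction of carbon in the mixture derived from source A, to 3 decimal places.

0.324

δ_A = (0.0108812/0.0112372 − 1)×1000 = (0.968320 − 1)×1000 = -31.680‰
δ_B = (0.0104290/0.0112372 − 1)×1000 = (0.928078 − 1)×1000 = -71.922‰
f_A = (δ_mix − δ_B)/(δ_A − δ_B) = (-58.87 − (-71.922))/(-31.680 − (-71.922))
f_A = 13.052 / 40.241 = 0.3243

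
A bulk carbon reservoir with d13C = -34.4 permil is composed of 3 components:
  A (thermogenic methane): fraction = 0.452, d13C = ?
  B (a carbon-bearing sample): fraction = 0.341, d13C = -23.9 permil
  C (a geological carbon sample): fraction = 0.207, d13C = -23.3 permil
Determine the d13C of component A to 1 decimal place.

-47.4 permil

Isotope mass balance: δ_bulk = Σ fᵢ·δᵢ.
-34.4 = 0.452×δ_A + 0.341×(-23.9) + 0.207×(-23.3)
0.452·δ_A = -34.4 − (-12.973) = -21.427
δ_A = -21.427 / 0.452 = -47.40 permil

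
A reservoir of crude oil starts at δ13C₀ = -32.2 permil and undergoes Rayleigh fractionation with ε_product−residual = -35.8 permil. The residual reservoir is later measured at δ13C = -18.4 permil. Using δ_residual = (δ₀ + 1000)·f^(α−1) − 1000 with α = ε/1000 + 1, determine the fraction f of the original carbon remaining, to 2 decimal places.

0.67

α − 1 = ε/1000 = -0.0358
(δ_res + 1000)/(δ₀ + 1000) = (-18.4 + 1000)/(-32.2 + 1000) = 981.6/967.8 = 1.014259
f = 1.014259^(1/-0.0358) = exp(ln(1.014259)/-0.0358) = exp(0.01416/-0.0358)
f = exp(-0.3955) = 0.6734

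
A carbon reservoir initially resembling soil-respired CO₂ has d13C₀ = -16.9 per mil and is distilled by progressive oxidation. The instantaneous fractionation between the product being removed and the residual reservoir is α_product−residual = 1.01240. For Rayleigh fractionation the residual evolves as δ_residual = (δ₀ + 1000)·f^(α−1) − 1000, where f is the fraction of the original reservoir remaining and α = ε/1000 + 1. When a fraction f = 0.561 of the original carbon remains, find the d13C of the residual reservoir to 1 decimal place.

Rayleigh residual: δ_res = (δ₀ + 1000)·f^(α−1) − 1000
α − 1 = 0.01240
f^(α−1) = 0.561^(0.01240) = 0.992858
δ_res = (-16.9 + 1000) × 0.992858 − 1000 = 976.079 − 1000 = -23.92 per mil

-23.9 per mil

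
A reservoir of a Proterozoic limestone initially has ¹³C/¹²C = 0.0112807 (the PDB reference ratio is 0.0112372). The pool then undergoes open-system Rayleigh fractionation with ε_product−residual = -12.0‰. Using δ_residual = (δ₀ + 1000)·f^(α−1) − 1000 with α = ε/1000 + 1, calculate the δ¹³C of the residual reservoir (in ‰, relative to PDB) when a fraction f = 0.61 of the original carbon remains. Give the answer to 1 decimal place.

9.8‰

δ₀ = (0.0112807/0.0112372 − 1)×1000 = (1.003871 − 1)×1000 = 3.871‰
α − 1 = ε/1000 = -0.0120
f^(α−1) = 0.61^(-0.0120) = 1.005949
δ_res = (3.871 + 1000) × 1.005949 − 1000 = 1009.843 − 1000 = 9.84‰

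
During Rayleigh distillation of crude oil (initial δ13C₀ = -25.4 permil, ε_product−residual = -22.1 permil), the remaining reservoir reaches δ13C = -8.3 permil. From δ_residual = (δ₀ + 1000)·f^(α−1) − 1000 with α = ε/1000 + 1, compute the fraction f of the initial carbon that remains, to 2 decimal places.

0.46

α − 1 = ε/1000 = -0.0221
(δ_res + 1000)/(δ₀ + 1000) = (-8.3 + 1000)/(-25.4 + 1000) = 991.7/974.6 = 1.017546
f = 1.017546^(1/-0.0221) = exp(ln(1.017546)/-0.0221) = exp(0.01739/-0.0221)
f = exp(-0.7870) = 0.4552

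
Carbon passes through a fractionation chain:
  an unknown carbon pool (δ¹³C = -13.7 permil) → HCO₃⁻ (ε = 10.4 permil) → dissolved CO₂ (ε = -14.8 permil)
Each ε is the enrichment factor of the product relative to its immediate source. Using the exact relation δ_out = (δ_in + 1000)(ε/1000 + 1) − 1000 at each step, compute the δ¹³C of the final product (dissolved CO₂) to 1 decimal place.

step 1: δ = (-13.70 + 1000)·(10.4/1000 + 1) − 1000 = -3.44 permil
step 2: δ = (-3.44 + 1000)·(-14.8/1000 + 1) − 1000 = -18.19 permil

-18.2 permil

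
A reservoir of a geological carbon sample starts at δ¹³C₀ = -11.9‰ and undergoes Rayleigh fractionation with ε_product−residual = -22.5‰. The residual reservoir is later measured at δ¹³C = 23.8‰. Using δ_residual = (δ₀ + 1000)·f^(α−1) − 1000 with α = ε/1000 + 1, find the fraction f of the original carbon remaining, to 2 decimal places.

α − 1 = ε/1000 = -0.0225
(δ_res + 1000)/(δ₀ + 1000) = (23.8 + 1000)/(-11.9 + 1000) = 1023.8/988.1 = 1.036130
f = 1.036130^(1/-0.0225) = exp(ln(1.036130)/-0.0225) = exp(0.03549/-0.0225)
f = exp(-1.5774) = 0.2065

0.21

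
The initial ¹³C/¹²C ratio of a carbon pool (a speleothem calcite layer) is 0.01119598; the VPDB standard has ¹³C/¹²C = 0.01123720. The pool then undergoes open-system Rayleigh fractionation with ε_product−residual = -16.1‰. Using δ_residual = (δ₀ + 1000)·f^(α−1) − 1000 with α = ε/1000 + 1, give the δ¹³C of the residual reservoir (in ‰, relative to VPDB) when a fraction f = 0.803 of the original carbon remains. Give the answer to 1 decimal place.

δ₀ = (0.01119598/0.01123720 − 1)×1000 = (0.996332 − 1)×1000 = -3.668‰
α − 1 = ε/1000 = -0.0161
f^(α−1) = 0.803^(-0.0161) = 1.003539
δ_res = (-3.668 + 1000) × 1.003539 − 1000 = 999.857 − 1000 = -0.14‰

-0.1‰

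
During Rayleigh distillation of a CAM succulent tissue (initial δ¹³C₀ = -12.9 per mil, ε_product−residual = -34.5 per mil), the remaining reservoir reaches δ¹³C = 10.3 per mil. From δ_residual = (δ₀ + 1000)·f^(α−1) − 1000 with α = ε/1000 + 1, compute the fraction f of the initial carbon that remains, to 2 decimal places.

α − 1 = ε/1000 = -0.0345
(δ_res + 1000)/(δ₀ + 1000) = (10.3 + 1000)/(-12.9 + 1000) = 1010.3/987.1 = 1.023503
f = 1.023503^(1/-0.0345) = exp(ln(1.023503)/-0.0345) = exp(0.02323/-0.0345)
f = exp(-0.6734) = 0.5100

0.51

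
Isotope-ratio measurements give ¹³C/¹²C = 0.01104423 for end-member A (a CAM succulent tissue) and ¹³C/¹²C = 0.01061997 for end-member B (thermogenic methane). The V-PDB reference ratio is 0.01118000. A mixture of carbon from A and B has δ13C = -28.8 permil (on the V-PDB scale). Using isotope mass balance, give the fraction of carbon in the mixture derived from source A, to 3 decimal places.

δ_A = (0.01104423/0.01118000 − 1)×1000 = (0.987856 − 1)×1000 = -12.144 permil
δ_B = (0.01061997/0.01118000 − 1)×1000 = (0.949908 − 1)×1000 = -50.092 permil
f_A = (δ_mix − δ_B)/(δ_A − δ_B) = (-28.8 − (-50.092))/(-12.144 − (-50.092))
f_A = 21.292 / 37.948 = 0.5611

0.561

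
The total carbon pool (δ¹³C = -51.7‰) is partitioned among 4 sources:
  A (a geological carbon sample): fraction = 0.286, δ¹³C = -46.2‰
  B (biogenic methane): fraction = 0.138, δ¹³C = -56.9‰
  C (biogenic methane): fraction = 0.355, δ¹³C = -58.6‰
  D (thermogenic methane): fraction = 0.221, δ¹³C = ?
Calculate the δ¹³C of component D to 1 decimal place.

Isotope mass balance: δ_bulk = Σ fᵢ·δᵢ.
-51.7 = 0.286×(-46.2) + 0.138×(-56.9) + 0.355×(-58.6) + 0.221×δ_D
0.221·δ_D = -51.7 − (-41.868) = -9.832
δ_D = -9.832 / 0.221 = -44.49‰

-44.5‰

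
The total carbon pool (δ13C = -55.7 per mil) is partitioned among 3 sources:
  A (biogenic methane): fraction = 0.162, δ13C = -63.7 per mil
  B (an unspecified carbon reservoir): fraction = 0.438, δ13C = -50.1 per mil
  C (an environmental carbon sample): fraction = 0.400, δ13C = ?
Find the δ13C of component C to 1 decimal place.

Isotope mass balance: δ_bulk = Σ fᵢ·δᵢ.
-55.7 = 0.162×(-63.7) + 0.438×(-50.1) + 0.400×δ_C
0.400·δ_C = -55.7 − (-32.263) = -23.437
δ_C = -23.437 / 0.400 = -58.59 per mil

-58.6 per mil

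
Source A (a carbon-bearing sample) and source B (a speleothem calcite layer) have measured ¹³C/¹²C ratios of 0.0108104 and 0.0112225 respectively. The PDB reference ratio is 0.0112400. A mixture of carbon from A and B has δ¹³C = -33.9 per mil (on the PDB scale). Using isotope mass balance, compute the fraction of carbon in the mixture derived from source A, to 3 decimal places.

δ_A = (0.0108104/0.0112400 − 1)×1000 = (0.961779 − 1)×1000 = -38.221 per mil
δ_B = (0.0112225/0.0112400 − 1)×1000 = (0.998443 − 1)×1000 = -1.557 per mil
f_A = (δ_mix − δ_B)/(δ_A − δ_B) = (-33.9 − (-1.557))/(-38.221 − (-1.557))
f_A = -32.343 / -36.664 = 0.8822

0.882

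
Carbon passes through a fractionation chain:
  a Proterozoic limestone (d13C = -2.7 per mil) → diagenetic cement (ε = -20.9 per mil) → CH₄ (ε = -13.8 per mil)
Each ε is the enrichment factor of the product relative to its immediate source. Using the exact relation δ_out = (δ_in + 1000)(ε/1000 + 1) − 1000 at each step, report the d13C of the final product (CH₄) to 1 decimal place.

-37.0 per mil

step 1: δ = (-2.70 + 1000)·(-20.9/1000 + 1) − 1000 = -23.54 per mil
step 2: δ = (-23.54 + 1000)·(-13.8/1000 + 1) − 1000 = -37.02 per mil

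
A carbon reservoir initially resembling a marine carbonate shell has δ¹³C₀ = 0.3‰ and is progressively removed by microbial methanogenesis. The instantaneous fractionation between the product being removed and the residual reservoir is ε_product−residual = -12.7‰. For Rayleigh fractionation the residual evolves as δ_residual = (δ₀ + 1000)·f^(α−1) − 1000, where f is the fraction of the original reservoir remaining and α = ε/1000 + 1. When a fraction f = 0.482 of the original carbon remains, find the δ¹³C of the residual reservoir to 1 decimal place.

9.6‰

Rayleigh residual: δ_res = (δ₀ + 1000)·f^(α−1) − 1000
α = ε/1000 + 1 = 0.98730, so α − 1 = -0.01270
f^(α−1) = 0.482^(-0.01270) = 1.009312
δ_res = (0.3 + 1000) × 1.009312 − 1000 = 1009.614 − 1000 = 9.61‰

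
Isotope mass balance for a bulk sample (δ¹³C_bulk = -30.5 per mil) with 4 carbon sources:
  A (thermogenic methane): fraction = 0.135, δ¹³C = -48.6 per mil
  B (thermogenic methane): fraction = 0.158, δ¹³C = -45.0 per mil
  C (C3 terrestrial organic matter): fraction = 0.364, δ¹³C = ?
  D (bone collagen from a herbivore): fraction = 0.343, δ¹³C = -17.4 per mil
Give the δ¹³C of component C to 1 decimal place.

Isotope mass balance: δ_bulk = Σ fᵢ·δᵢ.
-30.5 = 0.135×(-48.6) + 0.158×(-45.0) + 0.364×δ_C + 0.343×(-17.4)
0.364·δ_C = -30.5 − (-19.639) = -10.861
δ_C = -10.861 / 0.364 = -29.84 per mil

-29.8 per mil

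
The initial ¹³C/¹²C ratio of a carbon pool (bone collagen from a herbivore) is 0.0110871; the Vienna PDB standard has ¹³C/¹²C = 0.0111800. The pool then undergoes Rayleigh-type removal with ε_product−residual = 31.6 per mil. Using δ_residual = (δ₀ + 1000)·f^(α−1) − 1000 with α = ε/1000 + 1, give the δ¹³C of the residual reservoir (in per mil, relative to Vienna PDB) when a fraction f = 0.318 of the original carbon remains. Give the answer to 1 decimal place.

δ₀ = (0.0110871/0.0111800 − 1)×1000 = (0.991691 − 1)×1000 = -8.309 per mil
α − 1 = ε/1000 = 0.0316
f^(α−1) = 0.318^(0.0316) = 0.964443
δ_res = (-8.309 + 1000) × 0.964443 − 1000 = 956.429 − 1000 = -43.57 per mil

-43.6 per mil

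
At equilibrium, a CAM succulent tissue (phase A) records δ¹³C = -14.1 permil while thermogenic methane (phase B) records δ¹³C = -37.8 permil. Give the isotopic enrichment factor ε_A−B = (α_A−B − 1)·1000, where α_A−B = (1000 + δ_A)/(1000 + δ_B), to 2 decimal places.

24.63 permil

α_A−B = (1000 + -14.1) / (1000 + -37.8) = 985.9 / 962.2 = 1.024631
ε_A−B = (1.024631 − 1) × 1000 = 24.631 permil
(The approximation ε ≈ δ_A − δ_B would give 23.7 permil.)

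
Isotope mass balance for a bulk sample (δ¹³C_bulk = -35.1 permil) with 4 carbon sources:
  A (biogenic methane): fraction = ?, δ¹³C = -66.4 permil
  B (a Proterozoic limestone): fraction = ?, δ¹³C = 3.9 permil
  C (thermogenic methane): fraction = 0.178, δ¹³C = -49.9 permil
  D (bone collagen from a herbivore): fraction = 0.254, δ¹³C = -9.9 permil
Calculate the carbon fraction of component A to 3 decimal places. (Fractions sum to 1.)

0.369

Let f_A and f_B be the unknown fractions; fractions sum to 1 so f_A + f_B = 0.568.
Mass balance: Σ fᵢ·δᵢ = δ_bulk ⇒ f_A·(-66.4) + f_B·(3.9) = -35.1 − (-11.397) = -23.703
Substitute f_B = 0.568 − f_A:
f_A·(-66.4 − 3.9) = -23.703 − 0.568×(3.9) = -25.918
f_A = -25.918 / -70.3 = 0.3687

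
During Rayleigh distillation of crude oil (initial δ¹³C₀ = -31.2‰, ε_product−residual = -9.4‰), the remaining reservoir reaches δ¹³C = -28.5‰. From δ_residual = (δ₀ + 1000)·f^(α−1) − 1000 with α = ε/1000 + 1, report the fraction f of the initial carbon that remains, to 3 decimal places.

0.744

α − 1 = ε/1000 = -0.0094
(δ_res + 1000)/(δ₀ + 1000) = (-28.5 + 1000)/(-31.2 + 1000) = 971.5/968.8 = 1.002787
f = 1.002787^(1/-0.0094) = exp(ln(1.002787)/-0.0094) = exp(0.00278/-0.0094)
f = exp(-0.2961) = 0.7437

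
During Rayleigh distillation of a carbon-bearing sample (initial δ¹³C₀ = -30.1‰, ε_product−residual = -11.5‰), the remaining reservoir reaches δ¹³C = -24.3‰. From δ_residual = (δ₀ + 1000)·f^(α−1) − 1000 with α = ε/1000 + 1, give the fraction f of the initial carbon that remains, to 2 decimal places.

0.60

α − 1 = ε/1000 = -0.0115
(δ_res + 1000)/(δ₀ + 1000) = (-24.3 + 1000)/(-30.1 + 1000) = 975.7/969.9 = 1.005980
f = 1.005980^(1/-0.0115) = exp(ln(1.005980)/-0.0115) = exp(0.00596/-0.0115)
f = exp(-0.5185) = 0.5954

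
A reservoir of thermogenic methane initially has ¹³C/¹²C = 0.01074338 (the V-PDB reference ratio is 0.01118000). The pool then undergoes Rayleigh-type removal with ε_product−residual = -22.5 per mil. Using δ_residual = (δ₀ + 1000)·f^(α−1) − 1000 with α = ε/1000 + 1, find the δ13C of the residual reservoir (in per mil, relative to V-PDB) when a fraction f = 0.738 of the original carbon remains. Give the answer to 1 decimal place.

-32.5 per mil

δ₀ = (0.01074338/0.01118000 − 1)×1000 = (0.960946 − 1)×1000 = -39.054 per mil
α − 1 = ε/1000 = -0.0225
f^(α−1) = 0.738^(-0.0225) = 1.006859
δ_res = (-39.054 + 1000) × 1.006859 − 1000 = 967.538 − 1000 = -32.46 per mil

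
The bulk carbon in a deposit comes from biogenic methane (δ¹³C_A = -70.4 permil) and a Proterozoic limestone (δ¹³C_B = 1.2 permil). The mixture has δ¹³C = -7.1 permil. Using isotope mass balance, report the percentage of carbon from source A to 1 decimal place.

11.6%

δ_mix = f_A·δ_A + (1 − f_A)·δ_B  ⇒  f_A = (δ_mix − δ_B)/(δ_A − δ_B)
f_A = (-7.1 − (1.2)) / (-70.4 − (1.2))
f_A = -8.3 / -71.6 = 0.1159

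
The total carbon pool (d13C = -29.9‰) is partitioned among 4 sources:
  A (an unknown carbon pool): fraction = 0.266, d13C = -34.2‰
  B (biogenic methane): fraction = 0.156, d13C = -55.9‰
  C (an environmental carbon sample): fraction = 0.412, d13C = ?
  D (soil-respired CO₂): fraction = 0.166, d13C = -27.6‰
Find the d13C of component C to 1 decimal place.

-18.2‰

Isotope mass balance: δ_bulk = Σ fᵢ·δᵢ.
-29.9 = 0.266×(-34.2) + 0.156×(-55.9) + 0.412×δ_C + 0.166×(-27.6)
0.412·δ_C = -29.9 − (-22.399) = -7.501
δ_C = -7.501 / 0.412 = -18.21‰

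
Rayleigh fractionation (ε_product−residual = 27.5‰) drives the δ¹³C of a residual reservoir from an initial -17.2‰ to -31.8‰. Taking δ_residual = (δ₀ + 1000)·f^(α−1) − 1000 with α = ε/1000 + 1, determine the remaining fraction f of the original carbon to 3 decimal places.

α − 1 = ε/1000 = 0.0275
(δ_res + 1000)/(δ₀ + 1000) = (-31.8 + 1000)/(-17.2 + 1000) = 968.2/982.8 = 0.985144
f = 0.985144^(1/0.0275) = exp(ln(0.985144)/0.0275) = exp(-0.01497/0.0275)
f = exp(-0.5443) = 0.5803

0.580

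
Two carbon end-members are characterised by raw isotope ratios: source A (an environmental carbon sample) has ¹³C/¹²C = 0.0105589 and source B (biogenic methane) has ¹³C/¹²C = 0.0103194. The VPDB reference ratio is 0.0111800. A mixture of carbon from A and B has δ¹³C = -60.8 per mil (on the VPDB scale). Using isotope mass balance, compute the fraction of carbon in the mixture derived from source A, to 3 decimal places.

δ_A = (0.0105589/0.0111800 − 1)×1000 = (0.944445 − 1)×1000 = -55.555 per mil
δ_B = (0.0103194/0.0111800 − 1)×1000 = (0.923023 − 1)×1000 = -76.977 per mil
f_A = (δ_mix − δ_B)/(δ_A − δ_B) = (-60.8 − (-76.977))/(-55.555 − (-76.977))
f_A = 16.177 / 21.422 = 0.7551

0.755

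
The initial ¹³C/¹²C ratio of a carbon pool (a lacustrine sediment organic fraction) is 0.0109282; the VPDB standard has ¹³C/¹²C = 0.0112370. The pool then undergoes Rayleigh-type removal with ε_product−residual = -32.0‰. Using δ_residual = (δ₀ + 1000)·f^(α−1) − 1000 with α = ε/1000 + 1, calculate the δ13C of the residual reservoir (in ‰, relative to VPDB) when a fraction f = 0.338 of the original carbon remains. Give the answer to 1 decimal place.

6.9‰

δ₀ = (0.0109282/0.0112370 − 1)×1000 = (0.972519 − 1)×1000 = -27.481‰
α − 1 = ε/1000 = -0.0320
f^(α−1) = 0.338^(-0.0320) = 1.035320
δ_res = (-27.481 + 1000) × 1.035320 − 1000 = 1006.869 − 1000 = 6.87‰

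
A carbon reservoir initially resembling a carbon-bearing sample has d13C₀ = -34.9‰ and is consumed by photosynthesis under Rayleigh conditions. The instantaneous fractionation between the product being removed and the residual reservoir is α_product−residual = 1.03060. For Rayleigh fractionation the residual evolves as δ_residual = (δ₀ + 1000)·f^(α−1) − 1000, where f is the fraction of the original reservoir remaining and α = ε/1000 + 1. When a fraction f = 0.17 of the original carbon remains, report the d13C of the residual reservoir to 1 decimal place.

Rayleigh residual: δ_res = (δ₀ + 1000)·f^(α−1) − 1000
α − 1 = 0.03060
f^(α−1) = 0.17^(0.03060) = 0.947222
δ_res = (-34.9 + 1000) × 0.947222 − 1000 = 914.164 − 1000 = -85.84‰

-85.8‰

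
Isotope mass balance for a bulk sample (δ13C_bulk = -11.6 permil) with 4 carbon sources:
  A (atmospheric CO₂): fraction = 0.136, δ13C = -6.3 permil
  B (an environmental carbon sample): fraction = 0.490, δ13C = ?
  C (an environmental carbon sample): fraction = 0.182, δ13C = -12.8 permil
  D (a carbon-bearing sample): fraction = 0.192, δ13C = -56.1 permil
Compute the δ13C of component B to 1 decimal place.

4.8 permil

Isotope mass balance: δ_bulk = Σ fᵢ·δᵢ.
-11.6 = 0.136×(-6.3) + 0.490×δ_B + 0.182×(-12.8) + 0.192×(-56.1)
0.490·δ_B = -11.6 − (-13.958) = 2.358
δ_B = 2.358 / 0.490 = 4.81 permil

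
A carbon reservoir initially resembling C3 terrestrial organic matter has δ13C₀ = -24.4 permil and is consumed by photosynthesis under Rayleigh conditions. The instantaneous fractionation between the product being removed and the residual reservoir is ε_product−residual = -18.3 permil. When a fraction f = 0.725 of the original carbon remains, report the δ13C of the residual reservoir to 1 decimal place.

-18.6 permil

Rayleigh residual: δ_res = (δ₀ + 1000)·f^(α−1) − 1000
α = ε/1000 + 1 = 0.98170, so α − 1 = -0.01830
f^(α−1) = 0.725^(-0.01830) = 1.005902
δ_res = (-24.4 + 1000) × 1.005902 − 1000 = 981.358 − 1000 = -18.64 permil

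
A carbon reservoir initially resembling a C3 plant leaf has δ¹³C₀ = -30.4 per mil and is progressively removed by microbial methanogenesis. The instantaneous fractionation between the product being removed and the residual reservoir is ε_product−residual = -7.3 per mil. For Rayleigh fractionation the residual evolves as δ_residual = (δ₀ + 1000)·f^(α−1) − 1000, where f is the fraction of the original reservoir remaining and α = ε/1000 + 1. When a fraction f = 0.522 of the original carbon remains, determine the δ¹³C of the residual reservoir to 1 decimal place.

-25.8 per mil

Rayleigh residual: δ_res = (δ₀ + 1000)·f^(α−1) − 1000
α = ε/1000 + 1 = 0.99270, so α − 1 = -0.00730
f^(α−1) = 0.522^(-0.00730) = 1.004757
δ_res = (-30.4 + 1000) × 1.004757 − 1000 = 974.212 − 1000 = -25.79 per mil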